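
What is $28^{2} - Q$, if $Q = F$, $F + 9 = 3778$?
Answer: $-2985$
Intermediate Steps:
$F = 3769$ ($F = -9 + 3778 = 3769$)
$Q = 3769$
$28^{2} - Q = 28^{2} - 3769 = 784 - 3769 = -2985$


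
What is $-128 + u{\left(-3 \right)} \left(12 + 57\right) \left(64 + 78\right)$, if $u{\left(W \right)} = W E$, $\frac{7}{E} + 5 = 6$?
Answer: $-205886$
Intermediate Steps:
$E = 7$ ($E = \frac{7}{-5 + 6} = \frac{7}{1} = 7 \cdot 1 = 7$)
$u{\left(W \right)} = 7 W$ ($u{\left(W \right)} = W 7 = 7 W$)
$-128 + u{\left(-3 \right)} \left(12 + 57\right) \left(64 + 78\right) = -128 + 7 \left(-3\right) \left(12 + 57\right) \left(64 + 78\right) = -128 - 21 \cdot 69 \cdot 142 = -128 - 205758 = -205886$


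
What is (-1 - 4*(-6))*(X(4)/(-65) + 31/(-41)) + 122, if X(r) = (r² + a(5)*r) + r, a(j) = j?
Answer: 48213/533 ≈ 90.456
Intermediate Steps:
X(r) = r² + 6*r (X(r) = (r² + 5*r) + r = r² + 6*r)
(-1 - 4*(-6))*(X(4)/(-65) + 31/(-41)) + 122 = (-1 - 4*(-6))*((4*(6 + 4))/(-65) + 31/(-41)) + 122 = (-1 + 24)*((4*10)*(-1/65) + 31*(-1/41)) + 122 = 23*(40*(-1/65) - 31/41) + 122 = 23*(-8/13 - 31/41) + 122 = 23*(-731/533) + 122 = -16813/533 + 122 = 48213/533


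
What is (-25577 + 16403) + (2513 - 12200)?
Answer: -18861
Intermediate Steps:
(-25577 + 16403) + (2513 - 12200) = -9174 - 9687 = -18861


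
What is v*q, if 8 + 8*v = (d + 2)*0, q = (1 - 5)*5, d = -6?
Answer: 20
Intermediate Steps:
q = -20 (q = -4*5 = -20)
v = -1 (v = -1 + ((-6 + 2)*0)/8 = -1 + (-4*0)/8 = -1 + (⅛)*0 = -1 + 0 = -1)
v*q = -1*(-20) = 20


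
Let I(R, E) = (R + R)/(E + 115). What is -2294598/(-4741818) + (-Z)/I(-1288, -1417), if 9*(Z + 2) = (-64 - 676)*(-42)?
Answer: -5512964075/3161212 ≈ -1743.9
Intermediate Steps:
Z = 10354/3 (Z = -2 + ((-64 - 676)*(-42))/9 = -2 + (-740*(-42))/9 = -2 + (⅑)*31080 = -2 + 10360/3 = 10354/3 ≈ 3451.3)
I(R, E) = 2*R/(115 + E) (I(R, E) = (2*R)/(115 + E) = 2*R/(115 + E))
-2294598/(-4741818) + (-Z)/I(-1288, -1417) = -2294598/(-4741818) + (-1*10354/3)/((2*(-1288)/(115 - 1417))) = -2294598*(-1/4741818) - 10354/(3*(2*(-1288)/(-1302))) = 382433/790303 - 10354/(3*(2*(-1288)*(-1/1302))) = 382433/790303 - 10354/(3*184/93) = 382433/790303 - 10354/3*93/184 = 382433/790303 - 160487/92 = -5512964075/3161212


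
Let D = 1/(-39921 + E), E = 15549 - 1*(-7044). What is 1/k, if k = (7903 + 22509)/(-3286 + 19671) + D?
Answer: 283919280/526962751 ≈ 0.53878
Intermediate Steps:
E = 22593 (E = 15549 + 7044 = 22593)
D = -1/17328 (D = 1/(-39921 + 22593) = 1/(-17328) = -1/17328 ≈ -5.7710e-5)
k = 526962751/283919280 (k = (7903 + 22509)/(-3286 + 19671) - 1/17328 = 30412/16385 - 1/17328 = 526962751/283919280 ≈ 1.8560)
1/k = 1/(526962751/283919280) = 283919280/526962751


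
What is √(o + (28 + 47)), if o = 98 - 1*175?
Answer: I*√2 ≈ 1.4142*I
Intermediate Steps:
o = -77 (o = 98 - 175 = -77)
√(o + (28 + 47)) = √(-77 + (28 + 47)) = √(-77 + 75) = √(-2) = I*√2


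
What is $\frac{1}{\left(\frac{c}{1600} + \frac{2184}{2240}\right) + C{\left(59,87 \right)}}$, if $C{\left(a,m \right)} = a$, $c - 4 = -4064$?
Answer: $\frac{16}{919} \approx 0.01741$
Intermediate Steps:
$c = -4060$ ($c = 4 - 4064 = -4060$)
$\frac{1}{\left(\frac{c}{1600} + \frac{2184}{2240}\right) + C{\left(59,87 \right)}} = \frac{1}{\left(- \frac{4060}{1600} + \frac{2184}{2240}\right) + 59} = \frac{1}{\left(\left(-4060\right) \frac{1}{1600} + 2184 \cdot \frac{1}{2240}\right) + 59} = \frac{1}{\left(- \frac{203}{80} + \frac{39}{40}\right) + 59} = \frac{1}{- \frac{25}{16} + 59} = \frac{1}{\frac{919}{16}} = \frac{16}{919}$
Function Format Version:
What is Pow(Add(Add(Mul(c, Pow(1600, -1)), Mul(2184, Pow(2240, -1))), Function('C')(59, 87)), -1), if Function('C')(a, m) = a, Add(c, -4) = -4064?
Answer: Rational(16, 919) ≈ 0.017410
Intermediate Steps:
c = -4060 (c = Add(4, -4064) = -4060)
Pow(Add(Add(Mul(c, Pow(1600, -1)), Mul(2184, Pow(2240, -1))), Function('C')(59, 87)), -1) = Pow(Add(Add(Mul(-4060, Pow(1600, -1)), Mul(2184, Pow(2240, -1))), 59), -1) = Pow(Add(Add(Mul(-4060, Rational(1, 1600)), Mul(2184, Rational(1, 2240))), 59), -1) = Pow(Add(Add(Rational(-203, 80), Rational(39, 40)), 59), -1) = Pow(Add(Rational(-25, 16), 59), -1) = Pow(Rational(919, 16), -1) = Rational(16, 919)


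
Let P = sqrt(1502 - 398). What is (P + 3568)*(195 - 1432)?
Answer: -4413616 - 4948*sqrt(69) ≈ -4.4547e+6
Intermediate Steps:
P = 4*sqrt(69) (P = sqrt(1104) = 4*sqrt(69) ≈ 33.227)
(P + 3568)*(195 - 1432) = (4*sqrt(69) + 3568)*(195 - 1432) = (3568 + 4*sqrt(69))*(-1237) = -4413616 - 4948*sqrt(69)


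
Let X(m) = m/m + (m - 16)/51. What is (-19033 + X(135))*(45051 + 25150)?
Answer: -4007704889/3 ≈ -1.3359e+9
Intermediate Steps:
X(m) = 35/51 + m/51 (X(m) = 1 + (-16 + m)*(1/51) = 1 + (-16/51 + m/51) = 35/51 + m/51)
(-19033 + X(135))*(45051 + 25150) = (-19033 + (35/51 + (1/51)*135))*(45051 + 25150) = (-19033 + (35/51 + 45/17))*70201 = (-19033 + 10/3)*70201 = -57089/3*70201 = -4007704889/3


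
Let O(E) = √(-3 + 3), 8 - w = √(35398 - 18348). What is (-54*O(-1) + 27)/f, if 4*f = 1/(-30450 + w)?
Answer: -3287736 - 540*√682 ≈ -3.3018e+6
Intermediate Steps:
w = 8 - 5*√682 (w = 8 - √(35398 - 18348) = 8 - √17050 = 8 - 5*√682 ≈ -122.58)
O(E) = 0 (O(E) = √0 = 0)
f = 1/(4*(-30442 - 5*√682)) (f = 1/(4*(-30450 + (8 - 5*√682))) = 1/(4*(-30442 - 5*√682)) ≈ -8.1773e-6)
(-54*O(-1) + 27)/f = (-54*0 + 27)/(-491/59786988 + 5*√682/3706793256) = (0 + 27)/(-491/59786988 + 5*√682/3706793256) = 27/(-491/59786988 + 5*√682/3706793256)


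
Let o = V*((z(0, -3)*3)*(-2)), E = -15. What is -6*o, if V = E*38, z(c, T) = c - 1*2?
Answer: 41040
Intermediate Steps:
z(c, T) = -2 + c (z(c, T) = c - 2 = -2 + c)
V = -570 (V = -15*38 = -570)
o = -6840 (o = -570*(-2 + 0)*3*(-2) = -570*(-2*3)*(-2) = -(-3420)*(-2) = -570*12 = -6840)
-6*o = -6*(-6840) = 41040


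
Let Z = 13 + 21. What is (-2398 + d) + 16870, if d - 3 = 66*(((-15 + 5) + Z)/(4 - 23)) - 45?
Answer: 272586/19 ≈ 14347.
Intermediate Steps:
Z = 34
d = -2382/19 (d = 3 + (66*(((-15 + 5) + 34)/(4 - 23)) - 45) = 3 + (66*((-10 + 34)/(-19)) - 45) = 3 + (66*(24*(-1/19)) - 45) = 3 + (66*(-24/19) - 45) = 3 + (-1584/19 - 45) = 3 - 2439/19 = -2382/19 ≈ -125.37)
(-2398 + d) + 16870 = (-2398 - 2382/19) + 16870 = -47944/19 + 16870 = 272586/19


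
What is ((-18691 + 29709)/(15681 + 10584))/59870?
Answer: 5509/786242775 ≈ 7.0067e-6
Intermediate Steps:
((-18691 + 29709)/(15681 + 10584))/59870 = (11018/26265)*(1/59870) = 5509/786242775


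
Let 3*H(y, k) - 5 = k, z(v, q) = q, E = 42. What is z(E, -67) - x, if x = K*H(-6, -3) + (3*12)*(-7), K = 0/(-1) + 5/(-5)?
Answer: 557/3 ≈ 185.67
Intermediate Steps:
H(y, k) = 5/3 + k/3
K = -1 (K = 0*(-1) + 5*(-1/5) = 0 - 1 = -1)
x = -758/3 (x = -(5/3 + (1/3)*(-3)) + (3*12)*(-7) = -(5/3 - 1) + 36*(-7) = -1*2/3 - 252 = -2/3 - 252 = -758/3 ≈ -252.67)
z(E, -67) - x = -67 - 1*(-758/3) = -67 + 758/3 = 557/3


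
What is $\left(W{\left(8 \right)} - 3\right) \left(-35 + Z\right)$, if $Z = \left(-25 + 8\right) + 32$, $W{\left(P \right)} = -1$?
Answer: $80$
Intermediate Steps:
$Z = 15$ ($Z = -17 + 32 = 15$)
$\left(W{\left(8 \right)} - 3\right) \left(-35 + Z\right) = \left(-1 - 3\right) \left(-35 + 15\right) = \left(-1 - 3\right) \left(-20\right) = \left(-4\right) \left(-20\right) = 80$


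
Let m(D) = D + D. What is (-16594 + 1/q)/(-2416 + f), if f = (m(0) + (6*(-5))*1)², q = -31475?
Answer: 522296151/47716100 ≈ 10.946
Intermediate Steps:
m(D) = 2*D
f = 900 (f = (2*0 + (6*(-5))*1)² = (0 - 30*1)² = (0 - 30)² = (-30)² = 900)
(-16594 + 1/q)/(-2416 + f) = (-16594 + 1/(-31475))/(-2416 + 900) = (-16594 - 1/31475)/(-1516) = -522296151/31475*(-1/1516) = 522296151/47716100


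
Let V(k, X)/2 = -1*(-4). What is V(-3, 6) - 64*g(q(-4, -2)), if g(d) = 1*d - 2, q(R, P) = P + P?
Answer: 392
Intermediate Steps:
q(R, P) = 2*P
g(d) = -2 + d (g(d) = d - 2 = -2 + d)
V(k, X) = 8 (V(k, X) = 2*(-1*(-4)) = 2*4 = 8)
V(-3, 6) - 64*g(q(-4, -2)) = 8 - 64*(-2 + 2*(-2)) = 8 - 64*(-2 - 4) = 8 - 64*(-6) = 8 + 384 = 392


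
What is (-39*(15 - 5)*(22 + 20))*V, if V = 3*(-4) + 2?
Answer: 163800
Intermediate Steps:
V = -10 (V = -12 + 2 = -10)
(-39*(15 - 5)*(22 + 20))*V = -39*(15 - 5)*(22 + 20)*(-10) = -390*42*(-10) = -39*420*(-10) = -16380*(-10) = 163800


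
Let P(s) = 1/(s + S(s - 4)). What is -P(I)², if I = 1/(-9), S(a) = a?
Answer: -81/1444 ≈ -0.056094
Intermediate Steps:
I = -⅑ ≈ -0.11111
P(s) = 1/(-4 + 2*s) (P(s) = 1/(s + (s - 4)) = 1/(s + (-4 + s)) = 1/(-4 + 2*s))
-P(I)² = -(1/(2*(-2 - ⅑)))² = -(1/(2*(-19/9)))² = -((½)*(-9/19))² = -(-9/38)² = -1*81/1444 = -81/1444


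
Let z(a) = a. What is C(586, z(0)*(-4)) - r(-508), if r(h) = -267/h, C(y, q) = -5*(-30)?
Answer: 75933/508 ≈ 149.47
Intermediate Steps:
C(y, q) = 150
C(586, z(0)*(-4)) - r(-508) = 150 - (-267)/(-508) = 150 - (-267)*(-1)/508 = 150 - 1*267/508 = 150 - 267/508 = 75933/508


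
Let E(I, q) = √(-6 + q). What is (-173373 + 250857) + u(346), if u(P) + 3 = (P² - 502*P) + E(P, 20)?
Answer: 23505 + √14 ≈ 23509.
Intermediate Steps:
u(P) = -3 + √14 + P² - 502*P (u(P) = -3 + ((P² - 502*P) + √(-6 + 20)) = -3 + ((P² - 502*P) + √14) = -3 + (√14 + P² - 502*P) = -3 + √14 + P² - 502*P)
(-173373 + 250857) + u(346) = (-173373 + 250857) + (-3 + √14 + 346² - 502*346) = 77484 + (-3 + √14 + 119716 - 173692) = 77484 + (-53979 + √14) = 23505 + √14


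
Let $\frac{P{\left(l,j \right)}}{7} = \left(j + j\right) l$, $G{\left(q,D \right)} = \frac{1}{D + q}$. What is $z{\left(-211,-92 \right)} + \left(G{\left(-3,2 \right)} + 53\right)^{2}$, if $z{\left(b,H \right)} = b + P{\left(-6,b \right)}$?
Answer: $20217$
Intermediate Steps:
$P{\left(l,j \right)} = 14 j l$ ($P{\left(l,j \right)} = 7 \left(j + j\right) l = 7 \cdot 2 j l = 14 j l$)
$z{\left(b,H \right)} = - 83 b$ ($z{\left(b,H \right)} = b + 14 b \left(-6\right) = b - 84 b = - 83 b$)
$z{\left(-211,-92 \right)} + \left(G{\left(-3,2 \right)} + 53\right)^{2} = \left(-83\right) \left(-211\right) + \left(\frac{1}{2 - 3} + 53\right)^{2} = 17513 + \left(\frac{1}{-1} + 53\right)^{2} = 17513 + \left(-1 + 53\right)^{2} = 17513 + 52^{2} = 17513 + 2704 = 20217$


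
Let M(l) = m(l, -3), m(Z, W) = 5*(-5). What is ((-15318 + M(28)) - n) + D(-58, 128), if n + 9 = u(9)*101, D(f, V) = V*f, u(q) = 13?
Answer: -24071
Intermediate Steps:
m(Z, W) = -25
M(l) = -25
n = 1304 (n = -9 + 13*101 = -9 + 1313 = 1304)
((-15318 + M(28)) - n) + D(-58, 128) = ((-15318 - 25) - 1*1304) + 128*(-58) = (-15343 - 1304) - 7424 = -16647 - 7424 = -24071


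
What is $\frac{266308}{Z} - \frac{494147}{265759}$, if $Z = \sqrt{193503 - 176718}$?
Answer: $- \frac{494147}{265759} + \frac{266308 \sqrt{1865}}{5595} \approx 2053.7$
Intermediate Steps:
$Z = 3 \sqrt{1865}$ ($Z = \sqrt{16785} = 3 \sqrt{1865} \approx 129.56$)
$\frac{266308}{Z} - \frac{494147}{265759} = \frac{266308}{3 \sqrt{1865}} - \frac{494147}{265759} = 266308 \frac{\sqrt{1865}}{5595} - \frac{494147}{265759} = \frac{266308 \sqrt{1865}}{5595} - \frac{494147}{265759} = - \frac{494147}{265759} + \frac{266308 \sqrt{1865}}{5595}$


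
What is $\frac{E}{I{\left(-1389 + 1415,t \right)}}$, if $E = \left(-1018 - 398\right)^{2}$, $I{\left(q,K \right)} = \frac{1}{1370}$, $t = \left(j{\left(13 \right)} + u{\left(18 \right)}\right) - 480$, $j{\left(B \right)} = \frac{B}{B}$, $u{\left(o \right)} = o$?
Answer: $2746926720$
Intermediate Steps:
$j{\left(B \right)} = 1$
$t = -461$ ($t = \left(1 + 18\right) - 480 = 19 - 480 = -461$)
$I{\left(q,K \right)} = \frac{1}{1370}$
$E = 2005056$ ($E = \left(-1416\right)^{2} = 2005056$)
$\frac{E}{I{\left(-1389 + 1415,t \right)}} = 2005056 \frac{1}{\frac{1}{1370}} = 2005056 \cdot 1370 = 2746926720$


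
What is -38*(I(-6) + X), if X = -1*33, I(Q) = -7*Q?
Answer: -342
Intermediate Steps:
X = -33
-38*(I(-6) + X) = -38*(-7*(-6) - 33) = -38*(42 - 33) = -38*9 = -342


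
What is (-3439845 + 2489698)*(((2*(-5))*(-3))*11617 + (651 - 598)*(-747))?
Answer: -293518461093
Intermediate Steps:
(-3439845 + 2489698)*(((2*(-5))*(-3))*11617 + (651 - 598)*(-747)) = -950147*(-10*(-3)*11617 + 53*(-747)) = -950147*(30*11617 - 39591) = -950147*(348510 - 39591) = -950147*308919 = -293518461093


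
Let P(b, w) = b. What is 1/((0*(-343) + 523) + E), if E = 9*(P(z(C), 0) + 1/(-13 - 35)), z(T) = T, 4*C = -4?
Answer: 16/8221 ≈ 0.0019462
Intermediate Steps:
C = -1 (C = (¼)*(-4) = -1)
E = -147/16 (E = 9*(-1 + 1/(-13 - 35)) = 9*(-1 + 1/(-48)) = 9*(-1 - 1/48) = 9*(-49/48) = -147/16 ≈ -9.1875)
1/((0*(-343) + 523) + E) = 1/((0*(-343) + 523) - 147/16) = 1/((0 + 523) - 147/16) = 1/(523 - 147/16) = 1/(8221/16) = 16/8221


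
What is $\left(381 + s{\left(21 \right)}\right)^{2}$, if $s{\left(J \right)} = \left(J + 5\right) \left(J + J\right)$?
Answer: $2169729$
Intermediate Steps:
$s{\left(J \right)} = 2 J \left(5 + J\right)$ ($s{\left(J \right)} = \left(5 + J\right) 2 J = 2 J \left(5 + J\right)$)
$\left(381 + s{\left(21 \right)}\right)^{2} = \left(381 + 2 \cdot 21 \left(5 + 21\right)\right)^{2} = \left(381 + 2 \cdot 21 \cdot 26\right)^{2} = \left(381 + 1092\right)^{2} = 1473^{2} = 2169729$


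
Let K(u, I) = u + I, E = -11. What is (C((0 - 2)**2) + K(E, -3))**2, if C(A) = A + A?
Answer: 36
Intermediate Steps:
C(A) = 2*A
K(u, I) = I + u
(C((0 - 2)**2) + K(E, -3))**2 = (2*(0 - 2)**2 + (-3 - 11))**2 = (2*(-2)**2 - 14)**2 = (2*4 - 14)**2 = (8 - 14)**2 = (-6)**2 = 36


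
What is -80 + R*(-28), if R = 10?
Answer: -360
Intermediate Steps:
-80 + R*(-28) = -80 + 10*(-28) = -80 - 280 = -360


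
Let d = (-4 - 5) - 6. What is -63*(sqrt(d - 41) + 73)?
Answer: -4599 - 126*I*sqrt(14) ≈ -4599.0 - 471.45*I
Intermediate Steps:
d = -15 (d = -9 - 6 = -15)
-63*(sqrt(d - 41) + 73) = -63*(sqrt(-15 - 41) + 73) = -63*(sqrt(-56) + 73) = -63*(2*I*sqrt(14) + 73) = -63*(73 + 2*I*sqrt(14)) = -4599 - 126*I*sqrt(14)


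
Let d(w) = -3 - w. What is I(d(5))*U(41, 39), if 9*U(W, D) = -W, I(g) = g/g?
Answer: -41/9 ≈ -4.5556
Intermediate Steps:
I(g) = 1
U(W, D) = -W/9 (U(W, D) = (-W)/9 = -W/9)
I(d(5))*U(41, 39) = 1*(-⅑*41) = 1*(-41/9) = -41/9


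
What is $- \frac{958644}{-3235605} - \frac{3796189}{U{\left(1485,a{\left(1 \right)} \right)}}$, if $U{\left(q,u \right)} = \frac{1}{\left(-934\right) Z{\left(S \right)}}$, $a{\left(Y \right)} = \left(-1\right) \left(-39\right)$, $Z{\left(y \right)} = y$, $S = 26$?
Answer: $\frac{99426532522764208}{1078535} \approx 9.2187 \cdot 10^{10}$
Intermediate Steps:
$a{\left(Y \right)} = 39$
$U{\left(q,u \right)} = - \frac{1}{24284}$ ($U{\left(q,u \right)} = \frac{1}{\left(-934\right) 26} = \left(- \frac{1}{934}\right) \frac{1}{26} = - \frac{1}{24284}$)
$- \frac{958644}{-3235605} - \frac{3796189}{U{\left(1485,a{\left(1 \right)} \right)}} = - \frac{958644}{-3235605} - \frac{3796189}{- \frac{1}{24284}} = \left(-958644\right) \left(- \frac{1}{3235605}\right) - -92186653676 = \frac{319548}{1078535} + 92186653676 = \frac{99426532522764208}{1078535}$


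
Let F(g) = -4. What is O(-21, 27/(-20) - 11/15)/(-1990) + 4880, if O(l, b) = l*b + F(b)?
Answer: 38844641/7960 ≈ 4880.0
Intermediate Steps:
O(l, b) = -4 + b*l (O(l, b) = l*b - 4 = b*l - 4 = -4 + b*l)
O(-21, 27/(-20) - 11/15)/(-1990) + 4880 = (-4 + (27/(-20) - 11/15)*(-21))/(-1990) + 4880 = (-4 + (27*(-1/20) - 11*1/15)*(-21))*(-1/1990) + 4880 = (-4 + (-27/20 - 11/15)*(-21))*(-1/1990) + 4880 = (-4 - 25/12*(-21))*(-1/1990) + 4880 = (-4 + 175/4)*(-1/1990) + 4880 = (159/4)*(-1/1990) + 4880 = -159/7960 + 4880 = 38844641/7960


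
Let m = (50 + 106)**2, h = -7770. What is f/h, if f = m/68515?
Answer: -4056/88726925 ≈ -4.5713e-5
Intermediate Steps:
m = 24336 (m = 156**2 = 24336)
f = 24336/68515 ≈ 0.35519
f/h = (24336/68515)/(-7770) = (24336/68515)*(-1/7770) = -4056/88726925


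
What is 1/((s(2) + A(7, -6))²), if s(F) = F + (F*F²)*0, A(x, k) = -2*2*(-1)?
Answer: 1/36 ≈ 0.027778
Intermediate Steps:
A(x, k) = 4 (A(x, k) = -4*(-1) = 4)
s(F) = F (s(F) = F + F³*0 = F + 0 = F)
1/((s(2) + A(7, -6))²) = 1/((2 + 4)²) = 1/(6²) = 1/36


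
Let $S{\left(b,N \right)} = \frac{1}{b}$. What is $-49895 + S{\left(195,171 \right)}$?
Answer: $- \frac{9729524}{195} \approx -49895.0$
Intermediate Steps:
$-49895 + S{\left(195,171 \right)} = -49895 + \frac{1}{195} = - \frac{9729524}{195}$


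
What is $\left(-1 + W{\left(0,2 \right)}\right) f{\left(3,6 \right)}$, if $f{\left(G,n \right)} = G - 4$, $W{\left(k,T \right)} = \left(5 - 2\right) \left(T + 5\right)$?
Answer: $-20$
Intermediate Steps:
$W{\left(k,T \right)} = 15 + 3 T$ ($W{\left(k,T \right)} = 3 \left(5 + T\right) = 15 + 3 T$)
$f{\left(G,n \right)} = -4 + G$
$\left(-1 + W{\left(0,2 \right)}\right) f{\left(3,6 \right)} = \left(-1 + \left(15 + 3 \cdot 2\right)\right) \left(-4 + 3\right) = \left(-1 + \left(15 + 6\right)\right) \left(-1\right) = \left(-1 + 21\right) \left(-1\right) = 20 \left(-1\right) = -20$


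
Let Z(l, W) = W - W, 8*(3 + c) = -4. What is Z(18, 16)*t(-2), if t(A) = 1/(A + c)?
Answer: 0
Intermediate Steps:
c = -7/2 (c = -3 + (⅛)*(-4) = -3 - ½ = -7/2 ≈ -3.5000)
Z(l, W) = 0
t(A) = 1/(-7/2 + A) (t(A) = 1/(A - 7/2) = 1/(-7/2 + A))
Z(18, 16)*t(-2) = 0*(2/(-7 + 2*(-2))) = 0*(2/(-7 - 4)) = 0*(2/(-11)) = 0*(2*(-1/11)) = 0*(-2/11) = 0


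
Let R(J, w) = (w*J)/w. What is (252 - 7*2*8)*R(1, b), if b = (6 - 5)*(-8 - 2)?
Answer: 140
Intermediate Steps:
b = -10 (b = 1*(-10) = -10)
R(J, w) = J (R(J, w) = (J*w)/w = J)
(252 - 7*2*8)*R(1, b) = (252 - 7*2*8)*1 = (252 - 14*8)*1 = (252 - 112)*1 = 140*1 = 140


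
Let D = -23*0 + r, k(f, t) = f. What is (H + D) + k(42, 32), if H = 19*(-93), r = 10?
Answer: -1715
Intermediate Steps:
D = 10 (D = -23*0 + 10 = 0 + 10 = 10)
H = -1767
(H + D) + k(42, 32) = (-1767 + 10) + 42 = -1757 + 42 = -1715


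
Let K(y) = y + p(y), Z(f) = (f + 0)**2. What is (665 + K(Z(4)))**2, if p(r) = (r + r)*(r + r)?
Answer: 2907025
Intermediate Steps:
p(r) = 4*r**2 (p(r) = (2*r)*(2*r) = 4*r**2)
Z(f) = f**2
K(y) = y + 4*y**2
(665 + K(Z(4)))**2 = (665 + 4**2*(1 + 4*4**2))**2 = (665 + 16*(1 + 4*16))**2 = (665 + 16*(1 + 64))**2 = (665 + 16*65)**2 = (665 + 1040)**2 = 1705**2 = 2907025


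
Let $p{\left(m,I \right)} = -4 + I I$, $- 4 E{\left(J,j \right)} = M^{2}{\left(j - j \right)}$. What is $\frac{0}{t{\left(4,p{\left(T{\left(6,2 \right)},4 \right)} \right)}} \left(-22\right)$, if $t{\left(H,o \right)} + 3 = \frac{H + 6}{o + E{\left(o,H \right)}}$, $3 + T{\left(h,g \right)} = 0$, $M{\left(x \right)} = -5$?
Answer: $0$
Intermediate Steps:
$E{\left(J,j \right)} = - \frac{25}{4}$ ($E{\left(J,j \right)} = - \frac{\left(-5\right)^{2}}{4} = \left(- \frac{1}{4}\right) 25 = - \frac{25}{4}$)
$T{\left(h,g \right)} = -3$ ($T{\left(h,g \right)} = -3 + 0 = -3$)
$p{\left(m,I \right)} = -4 + I^{2}$
$t{\left(H,o \right)} = -3 + \frac{6 + H}{- \frac{25}{4} + o}$ ($t{\left(H,o \right)} = -3 + \frac{H + 6}{o - \frac{25}{4}} = -3 + \frac{6 + H}{- \frac{25}{4} + o}$)
$\frac{0}{t{\left(4,p{\left(T{\left(6,2 \right)},4 \right)} \right)}} \left(-22\right) = \frac{0}{\frac{1}{-25 + 4 \left(-4 + 4^{2}\right)} \left(99 - 12 \left(-4 + 4^{2}\right) + 4 \cdot 4\right)} \left(-22\right) = \frac{0}{\frac{1}{-25 + 4 \left(-4 + 16\right)} \left(99 - 12 \left(-4 + 16\right) + 16\right)} \left(-22\right) = \frac{0}{\frac{1}{-25 + 4 \cdot 12} \left(99 - 144 + 16\right)} \left(-22\right) = \frac{0}{\frac{1}{-25 + 48} \left(99 - 144 + 16\right)} \left(-22\right) = \frac{0}{\frac{1}{23} \left(-29\right)} \left(-22\right) = \frac{0}{- \frac{29}{23}} \left(-22\right) = 0 \left(- \frac{23}{29}\right) \left(-22\right) = 0 \left(-22\right) = 0$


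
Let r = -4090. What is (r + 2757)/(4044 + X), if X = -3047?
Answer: -1333/997 ≈ -1.3370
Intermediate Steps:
(r + 2757)/(4044 + X) = (-4090 + 2757)/(4044 - 3047) = -1333/997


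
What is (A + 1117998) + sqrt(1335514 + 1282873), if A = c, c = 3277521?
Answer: 4395519 + sqrt(2618387) ≈ 4.3971e+6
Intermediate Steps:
A = 3277521
(A + 1117998) + sqrt(1335514 + 1282873) = (3277521 + 1117998) + sqrt(1335514 + 1282873) = 4395519 + sqrt(2618387)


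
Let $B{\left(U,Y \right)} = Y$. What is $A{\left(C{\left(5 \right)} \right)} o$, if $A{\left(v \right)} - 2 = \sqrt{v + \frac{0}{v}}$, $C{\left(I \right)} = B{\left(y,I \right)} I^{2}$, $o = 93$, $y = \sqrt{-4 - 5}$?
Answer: $186 + 465 \sqrt{5} \approx 1225.8$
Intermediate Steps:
$y = 3 i$ ($y = \sqrt{-9} = 3 i \approx 3.0 i$)
$C{\left(I \right)} = I^{3}$ ($C{\left(I \right)} = I I^{2} = I^{3}$)
$A{\left(v \right)} = 2 + \sqrt{v}$ ($A{\left(v \right)} = 2 + \sqrt{v + \frac{0}{v}} = 2 + \sqrt{v + 0} = 2 + \sqrt{v}$)
$A{\left(C{\left(5 \right)} \right)} o = \left(2 + \sqrt{5^{3}}\right) 93 = \left(2 + \sqrt{125}\right) 93 = \left(2 + 5 \sqrt{5}\right) 93 = 186 + 465 \sqrt{5}$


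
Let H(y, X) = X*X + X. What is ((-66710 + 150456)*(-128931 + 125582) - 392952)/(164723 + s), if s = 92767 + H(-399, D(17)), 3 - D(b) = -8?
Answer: -140429153/128811 ≈ -1090.2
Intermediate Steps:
D(b) = 11 (D(b) = 3 - 1*(-8) = 3 + 8 = 11)
H(y, X) = X + X**2 (H(y, X) = X**2 + X = X + X**2)
s = 92899 (s = 92767 + 11*(1 + 11) = 92767 + 11*12 = 92767 + 132 = 92899)
((-66710 + 150456)*(-128931 + 125582) - 392952)/(164723 + s) = ((-66710 + 150456)*(-128931 + 125582) - 392952)/(164723 + 92899) = (83746*(-3349) - 392952)/257622 = (-280465354 - 392952)*(1/257622) = -280858306*1/257622 = -140429153/128811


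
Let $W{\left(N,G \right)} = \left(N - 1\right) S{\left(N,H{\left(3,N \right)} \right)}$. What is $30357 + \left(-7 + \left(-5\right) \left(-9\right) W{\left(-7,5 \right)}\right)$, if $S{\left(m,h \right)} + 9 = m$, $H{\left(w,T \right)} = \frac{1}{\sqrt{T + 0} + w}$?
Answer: $36110$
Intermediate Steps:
$H{\left(w,T \right)} = \frac{1}{w + \sqrt{T}}$ ($H{\left(w,T \right)} = \frac{1}{\sqrt{T} + w} = \frac{1}{w + \sqrt{T}}$)
$S{\left(m,h \right)} = -9 + m$
$W{\left(N,G \right)} = \left(-1 + N\right) \left(-9 + N\right)$ ($W{\left(N,G \right)} = \left(N - 1\right) \left(-9 + N\right) = \left(-1 + N\right) \left(-9 + N\right)$)
$30357 + \left(-7 + \left(-5\right) \left(-9\right) W{\left(-7,5 \right)}\right) = 30357 - \left(7 - \left(-5\right) \left(-9\right) \left(-1 - 7\right) \left(-9 - 7\right)\right) = 30357 - \left(7 - 45 \left(\left(-8\right) \left(-16\right)\right)\right) = 30357 + \left(-7 + 45 \cdot 128\right) = 30357 + \left(-7 + 5760\right) = 30357 + 5753 = 36110$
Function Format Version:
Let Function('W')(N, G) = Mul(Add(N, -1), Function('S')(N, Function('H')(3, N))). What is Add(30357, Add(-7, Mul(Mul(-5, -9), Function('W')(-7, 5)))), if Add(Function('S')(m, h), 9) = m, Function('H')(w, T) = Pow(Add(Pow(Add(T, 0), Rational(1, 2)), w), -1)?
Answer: 36110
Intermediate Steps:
Function('H')(w, T) = Pow(Add(w, Pow(T, Rational(1, 2))), -1) (Function('H')(w, T) = Pow(Add(Pow(T, Rational(1, 2)), w), -1) = Pow(Add(w, Pow(T, Rational(1, 2))), -1))
Function('S')(m, h) = Add(-9, m)
Function('W')(N, G) = Mul(Add(-1, N), Add(-9, N)) (Function('W')(N, G) = Mul(Add(N, -1), Add(-9, N)) = Mul(Add(-1, N), Add(-9, N)))
Add(30357, Add(-7, Mul(Mul(-5, -9), Function('W')(-7, 5)))) = Add(30357, Add(-7, Mul(Mul(-5, -9), Mul(Add(-1, -7), Add(-9, -7))))) = Add(30357, Add(-7, Mul(45, Mul(-8, -16)))) = Add(30357, Add(-7, Mul(45, 128))) = Add(30357, Add(-7, 5760)) = Add(30357, 5753) = 36110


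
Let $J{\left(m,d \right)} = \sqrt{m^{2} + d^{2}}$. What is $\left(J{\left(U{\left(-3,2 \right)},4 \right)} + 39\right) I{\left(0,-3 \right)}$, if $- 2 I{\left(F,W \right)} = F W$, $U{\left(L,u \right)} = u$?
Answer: $0$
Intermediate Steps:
$I{\left(F,W \right)} = - \frac{F W}{2}$
$J{\left(m,d \right)} = \sqrt{d^{2} + m^{2}}$
$\left(J{\left(U{\left(-3,2 \right)},4 \right)} + 39\right) I{\left(0,-3 \right)} = \left(\sqrt{4^{2} + 2^{2}} + 39\right) \left(\left(- \frac{1}{2}\right) 0 \left(-3\right)\right) = \left(\sqrt{16 + 4} + 39\right) 0 = \left(\sqrt{20} + 39\right) 0 = \left(2 \sqrt{5} + 39\right) 0 = \left(39 + 2 \sqrt{5}\right) 0 = 0$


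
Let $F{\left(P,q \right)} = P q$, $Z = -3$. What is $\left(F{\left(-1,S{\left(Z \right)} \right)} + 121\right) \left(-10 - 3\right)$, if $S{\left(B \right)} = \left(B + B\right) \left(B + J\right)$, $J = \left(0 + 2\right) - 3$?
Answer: $-1261$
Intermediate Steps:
$J = -1$ ($J = 2 - 3 = -1$)
$S{\left(B \right)} = 2 B \left(-1 + B\right)$ ($S{\left(B \right)} = \left(B + B\right) \left(B - 1\right) = 2 B \left(-1 + B\right)$)
$\left(F{\left(-1,S{\left(Z \right)} \right)} + 121\right) \left(-10 - 3\right) = \left(- 2 \left(-3\right) \left(-1 - 3\right) + 121\right) \left(-10 - 3\right) = \left(- 2 \left(-3\right) \left(-4\right) + 121\right) \left(-13\right) = \left(\left(-1\right) 24 + 121\right) \left(-13\right) = \left(-24 + 121\right) \left(-13\right) = 97 \left(-13\right) = -1261$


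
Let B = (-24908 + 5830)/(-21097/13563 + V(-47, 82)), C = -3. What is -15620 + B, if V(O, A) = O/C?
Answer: -1624133357/95695 ≈ -16972.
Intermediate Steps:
V(O, A) = -O/3 (V(O, A) = O/(-3) = O*(-1/3) = -O/3)
B = -129377457/95695 (B = (-24908 + 5830)/(-21097/13563 - 1/3*(-47)) = -19078/(-21097*1/13563 + 47/3) = -19078/(-21097/13563 + 47/3) = -19078/191390/13563 = -19078*13563/191390 = -129377457/95695 ≈ -1352.0)
-15620 + B = -15620 - 129377457/95695 = -1624133357/95695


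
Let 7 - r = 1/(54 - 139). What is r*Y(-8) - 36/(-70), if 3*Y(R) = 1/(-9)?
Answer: 818/3213 ≈ 0.25459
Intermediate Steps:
r = 596/85 (r = 7 - 1/(54 - 139) = 7 - 1/(-85) = 7 - 1*(-1/85) = 7 + 1/85 = 596/85 ≈ 7.0118)
Y(R) = -1/27 (Y(R) = (⅓)/(-9) = (⅓)*(-⅑) = -1/27)
r*Y(-8) - 36/(-70) = (596/85)*(-1/27) - 36/(-70) = -596/2295 - 36*(-1/70) = -596/2295 + 18/35 = 818/3213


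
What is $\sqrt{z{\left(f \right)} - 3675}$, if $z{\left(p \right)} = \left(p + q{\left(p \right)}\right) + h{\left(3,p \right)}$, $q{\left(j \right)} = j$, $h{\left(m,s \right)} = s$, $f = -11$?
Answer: $6 i \sqrt{103} \approx 60.893 i$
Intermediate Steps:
$z{\left(p \right)} = 3 p$ ($z{\left(p \right)} = \left(p + p\right) + p = 2 p + p = 3 p$)
$\sqrt{z{\left(f \right)} - 3675} = \sqrt{3 \left(-11\right) - 3675} = \sqrt{-33 - 3675} = \sqrt{-3708} = 6 i \sqrt{103}$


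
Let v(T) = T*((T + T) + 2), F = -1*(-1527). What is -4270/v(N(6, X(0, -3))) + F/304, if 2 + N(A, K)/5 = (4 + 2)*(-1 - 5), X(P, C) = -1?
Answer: 40741/8208 ≈ 4.9636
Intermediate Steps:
N(A, K) = -190 (N(A, K) = -10 + 5*((4 + 2)*(-1 - 5)) = -10 + 5*(6*(-6)) = -10 + 5*(-36) = -10 - 180 = -190)
F = 1527
v(T) = T*(2 + 2*T) (v(T) = T*(2*T + 2) = T*(2 + 2*T))
-4270/v(N(6, X(0, -3))) + F/304 = -4270*(-1/(380*(1 - 190))) + 1527/304 = -4270/(2*(-190)*(-189)) + 1527*(1/304) = -4270/71820 + 1527/304 = -4270*1/71820 + 1527/304 = -61/1026 + 1527/304 = 40741/8208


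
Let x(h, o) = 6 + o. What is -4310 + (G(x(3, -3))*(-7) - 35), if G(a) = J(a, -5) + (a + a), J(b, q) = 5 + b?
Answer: -4443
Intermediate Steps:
G(a) = 5 + 3*a (G(a) = (5 + a) + (a + a) = (5 + a) + 2*a = 5 + 3*a)
-4310 + (G(x(3, -3))*(-7) - 35) = -4310 + ((5 + 3*(6 - 3))*(-7) - 35) = -4310 + ((5 + 3*3)*(-7) - 35) = -4310 + ((5 + 9)*(-7) - 35) = -4310 + (14*(-7) - 35) = -4310 + (-98 - 35) = -4310 - 133 = -4443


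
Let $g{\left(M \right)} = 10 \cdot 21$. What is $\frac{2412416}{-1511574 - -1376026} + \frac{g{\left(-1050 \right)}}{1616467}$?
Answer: $- \frac{20742353134}{1165472707} \approx -17.797$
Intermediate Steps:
$g{\left(M \right)} = 210$
$\frac{2412416}{-1511574 - -1376026} + \frac{g{\left(-1050 \right)}}{1616467} = \frac{2412416}{-1511574 - -1376026} + \frac{210}{1616467} = \frac{2412416}{-1511574 + 1376026} + 210 \cdot \frac{1}{1616467} = \frac{2412416}{-135548} + \frac{210}{1616467} = 2412416 \left(- \frac{1}{135548}\right) + \frac{210}{1616467} = - \frac{12832}{721} + \frac{210}{1616467} = - \frac{20742353134}{1165472707}$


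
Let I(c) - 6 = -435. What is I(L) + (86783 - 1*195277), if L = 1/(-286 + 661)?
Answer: -108923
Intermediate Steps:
L = 1/375 ≈ 0.0026667
I(c) = -429 (I(c) = 6 - 435 = -429)
I(L) + (86783 - 1*195277) = -429 + (86783 - 1*195277) = -429 + (86783 - 195277) = -429 - 108494 = -108923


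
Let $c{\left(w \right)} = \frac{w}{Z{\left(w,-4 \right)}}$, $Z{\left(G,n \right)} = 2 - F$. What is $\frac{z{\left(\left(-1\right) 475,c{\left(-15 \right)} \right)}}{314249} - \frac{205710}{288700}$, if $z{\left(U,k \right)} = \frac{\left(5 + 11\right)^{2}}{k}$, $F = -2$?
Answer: $- \frac{19399161113}{27217105890} \approx -0.71276$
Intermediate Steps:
$Z{\left(G,n \right)} = 4$ ($Z{\left(G,n \right)} = 2 - -2 = 2 + 2 = 4$)
$c{\left(w \right)} = \frac{w}{4}$
$z{\left(U,k \right)} = \frac{256}{k}$ ($z{\left(U,k \right)} = \frac{16^{2}}{k} = \frac{256}{k}$)
$\frac{z{\left(\left(-1\right) 475,c{\left(-15 \right)} \right)}}{314249} - \frac{205710}{288700} = \frac{256 \frac{1}{\frac{1}{4} \left(-15\right)}}{314249} - \frac{205710}{288700} = \frac{256}{- \frac{15}{4}} \cdot \frac{1}{314249} - \frac{20571}{28870} = 256 \left(- \frac{4}{15}\right) \frac{1}{314249} - \frac{20571}{28870} = \left(- \frac{1024}{15}\right) \frac{1}{314249} - \frac{20571}{28870} = - \frac{1024}{4713735} - \frac{20571}{28870} = - \frac{19399161113}{27217105890}$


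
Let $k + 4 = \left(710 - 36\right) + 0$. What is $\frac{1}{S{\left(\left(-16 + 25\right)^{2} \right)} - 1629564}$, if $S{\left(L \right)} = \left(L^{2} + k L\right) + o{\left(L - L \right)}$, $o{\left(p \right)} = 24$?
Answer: $- \frac{1}{1568709} \approx -6.3747 \cdot 10^{-7}$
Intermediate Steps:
$k = 670$ ($k = -4 + \left(\left(710 - 36\right) + 0\right) = -4 + \left(674 + 0\right) = -4 + 674 = 670$)
$S{\left(L \right)} = 24 + L^{2} + 670 L$ ($S{\left(L \right)} = \left(L^{2} + 670 L\right) + 24 = 24 + L^{2} + 670 L$)
$\frac{1}{S{\left(\left(-16 + 25\right)^{2} \right)} - 1629564} = \frac{1}{\left(24 + \left(\left(-16 + 25\right)^{2}\right)^{2} + 670 \left(-16 + 25\right)^{2}\right) - 1629564} = \frac{1}{\left(24 + \left(9^{2}\right)^{2} + 670 \cdot 9^{2}\right) - 1629564} = \frac{1}{\left(24 + 81^{2} + 670 \cdot 81\right) - 1629564} = \frac{1}{\left(24 + 6561 + 54270\right) - 1629564} = \frac{1}{60855 - 1629564} = \frac{1}{-1568709} = - \frac{1}{1568709}$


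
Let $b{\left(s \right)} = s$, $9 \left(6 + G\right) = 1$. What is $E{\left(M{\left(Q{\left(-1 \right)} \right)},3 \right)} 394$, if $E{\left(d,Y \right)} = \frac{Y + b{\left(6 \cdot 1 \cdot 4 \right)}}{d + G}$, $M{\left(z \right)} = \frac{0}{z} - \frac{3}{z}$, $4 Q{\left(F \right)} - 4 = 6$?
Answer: $- \frac{478710}{319} \approx -1500.7$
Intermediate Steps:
$G = - \frac{53}{9}$ ($G = -6 + \frac{1}{9} \cdot 1 = -6 + \frac{1}{9} = - \frac{53}{9} \approx -5.8889$)
$Q{\left(F \right)} = \frac{5}{2}$ ($Q{\left(F \right)} = 1 + \frac{1}{4} \cdot 6 = 1 + \frac{3}{2} = \frac{5}{2}$)
$M{\left(z \right)} = - \frac{3}{z}$ ($M{\left(z \right)} = 0 - \frac{3}{z} = - \frac{3}{z}$)
$E{\left(d,Y \right)} = \frac{24 + Y}{- \frac{53}{9} + d}$ ($E{\left(d,Y \right)} = \frac{Y + 6 \cdot 1 \cdot 4}{d - \frac{53}{9}} = \frac{Y + 6 \cdot 4}{- \frac{53}{9} + d} = \frac{Y + 24}{- \frac{53}{9} + d} = \frac{24 + Y}{- \frac{53}{9} + d}$)
$E{\left(M{\left(Q{\left(-1 \right)} \right)},3 \right)} 394 = \frac{9 \left(24 + 3\right)}{-53 + 9 \left(- \frac{3}{\frac{5}{2}}\right)} 394 = 9 \frac{1}{-53 + 9 \left(\left(-3\right) \frac{2}{5}\right)} 27 \cdot 394 = 9 \frac{1}{-53 + 9 \left(- \frac{6}{5}\right)} 27 \cdot 394 = 9 \frac{1}{-53 - \frac{54}{5}} \cdot 27 \cdot 394 = 9 \frac{1}{- \frac{319}{5}} \cdot 27 \cdot 394 = 9 \left(- \frac{5}{319}\right) 27 \cdot 394 = \left(- \frac{1215}{319}\right) 394 = - \frac{478710}{319}$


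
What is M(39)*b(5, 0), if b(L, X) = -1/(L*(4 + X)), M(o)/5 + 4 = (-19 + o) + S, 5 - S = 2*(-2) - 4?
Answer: -29/4 ≈ -7.2500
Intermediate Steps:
S = 13 (S = 5 - (2*(-2) - 4) = 5 - (-4 - 4) = 5 - 1*(-8) = 5 + 8 = 13)
M(o) = -50 + 5*o (M(o) = -20 + 5*((-19 + o) + 13) = -20 + 5*(-6 + o) = -20 + (-30 + 5*o) = -50 + 5*o)
b(L, X) = -1/(L*(4 + X))
M(39)*b(5, 0) = (-50 + 5*39)*(-1/(5*(4 + 0))) = (-50 + 195)*(-1*⅕/4) = 145*(-1*⅕*¼) = 145*(-1/20) = -29/4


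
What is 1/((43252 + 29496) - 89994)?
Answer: -1/17246 ≈ -5.7984e-5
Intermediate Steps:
1/((43252 + 29496) - 89994) = 1/(72748 - 89994) = 1/(-17246) = -1/17246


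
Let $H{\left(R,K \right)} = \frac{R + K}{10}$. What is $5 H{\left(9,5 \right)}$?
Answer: $7$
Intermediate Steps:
$H{\left(R,K \right)} = \frac{K}{10} + \frac{R}{10}$ ($H{\left(R,K \right)} = \left(K + R\right) \frac{1}{10} = \frac{K}{10} + \frac{R}{10}$)
$5 H{\left(9,5 \right)} = 5 \left(\frac{1}{10} \cdot 5 + \frac{1}{10} \cdot 9\right) = 5 \left(\frac{1}{2} + \frac{9}{10}\right) = 5 \cdot \frac{7}{5} = 7$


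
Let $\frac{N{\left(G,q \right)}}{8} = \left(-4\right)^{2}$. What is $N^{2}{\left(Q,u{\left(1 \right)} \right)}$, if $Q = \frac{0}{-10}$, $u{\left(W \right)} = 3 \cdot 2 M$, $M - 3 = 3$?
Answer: $16384$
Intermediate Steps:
$M = 6$ ($M = 3 + 3 = 6$)
$u{\left(W \right)} = 36$ ($u{\left(W \right)} = 3 \cdot 2 \cdot 6 = 6 \cdot 6 = 36$)
$Q = 0$ ($Q = 0 \left(- \frac{1}{10}\right) = 0$)
$N{\left(G,q \right)} = 128$ ($N{\left(G,q \right)} = 8 \left(-4\right)^{2} = 8 \cdot 16 = 128$)
$N^{2}{\left(Q,u{\left(1 \right)} \right)} = 128^{2} = 16384$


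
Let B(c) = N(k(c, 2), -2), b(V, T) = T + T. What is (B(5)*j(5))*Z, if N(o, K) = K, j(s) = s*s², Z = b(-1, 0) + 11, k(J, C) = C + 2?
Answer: -2750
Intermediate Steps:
b(V, T) = 2*T
k(J, C) = 2 + C
Z = 11 (Z = 2*0 + 11 = 0 + 11 = 11)
j(s) = s³
B(c) = -2
(B(5)*j(5))*Z = -2*5³*11 = -2*125*11 = -250*11 = -2750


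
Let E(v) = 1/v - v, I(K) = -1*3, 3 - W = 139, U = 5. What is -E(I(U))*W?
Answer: 1088/3 ≈ 362.67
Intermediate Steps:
W = -136 (W = 3 - 1*139 = 3 - 139 = -136)
I(K) = -3
-E(I(U))*W = -(1/(-3) - 1*(-3))*(-136) = -(-1/3 + 3)*(-136) = -8*(-136)/3 = -1*(-1088/3) = 1088/3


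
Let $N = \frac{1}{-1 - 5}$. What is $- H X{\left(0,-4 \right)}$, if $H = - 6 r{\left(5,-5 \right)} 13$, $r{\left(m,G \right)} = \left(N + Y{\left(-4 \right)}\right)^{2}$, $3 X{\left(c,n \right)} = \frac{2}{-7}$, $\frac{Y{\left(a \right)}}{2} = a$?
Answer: $- \frac{4459}{9} \approx -495.44$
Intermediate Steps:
$N = - \frac{1}{6}$ ($N = \frac{1}{-6} = - \frac{1}{6} \approx -0.16667$)
$Y{\left(a \right)} = 2 a$
$X{\left(c,n \right)} = - \frac{2}{21}$ ($X{\left(c,n \right)} = \frac{2 \frac{1}{-7}}{3} = \frac{2 \left(- \frac{1}{7}\right)}{3} = \frac{1}{3} \left(- \frac{2}{7}\right) = - \frac{2}{21}$)
$r{\left(m,G \right)} = \frac{2401}{36}$ ($r{\left(m,G \right)} = \left(- \frac{1}{6} + 2 \left(-4\right)\right)^{2} = \left(- \frac{1}{6} - 8\right)^{2} = \left(- \frac{49}{6}\right)^{2} = \frac{2401}{36}$)
$H = - \frac{31213}{6}$ ($H = \left(-6\right) \frac{2401}{36} \cdot 13 = \left(- \frac{2401}{6}\right) 13 = - \frac{31213}{6} \approx -5202.2$)
$- H X{\left(0,-4 \right)} = - \frac{\left(-31213\right) \left(-2\right)}{6 \cdot 21} = \left(-1\right) \frac{4459}{9} = - \frac{4459}{9}$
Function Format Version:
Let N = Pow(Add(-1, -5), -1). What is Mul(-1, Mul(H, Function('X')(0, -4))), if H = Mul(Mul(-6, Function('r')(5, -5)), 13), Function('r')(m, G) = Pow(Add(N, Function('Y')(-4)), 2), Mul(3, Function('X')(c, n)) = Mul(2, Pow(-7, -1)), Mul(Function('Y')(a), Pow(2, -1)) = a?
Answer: Rational(-4459, 9) ≈ -495.44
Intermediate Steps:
N = Rational(-1, 6) (N = Pow(-6, -1) = Rational(-1, 6) ≈ -0.16667)
Function('Y')(a) = Mul(2, a)
Function('X')(c, n) = Rational(-2, 21) (Function('X')(c, n) = Mul(Rational(1, 3), Mul(2, Pow(-7, -1))) = Mul(Rational(1, 3), Mul(2, Rational(-1, 7))) = Mul(Rational(1, 3), Rational(-2, 7)) = Rational(-2, 21))
Function('r')(m, G) = Rational(2401, 36) (Function('r')(m, G) = Pow(Add(Rational(-1, 6), Mul(2, -4)), 2) = Pow(Add(Rational(-1, 6), -8), 2) = Pow(Rational(-49, 6), 2) = Rational(2401, 36))
H = Rational(-31213, 6) (H = Mul(Mul(-6, Rational(2401, 36)), 13) = Mul(Rational(-2401, 6), 13) = Rational(-31213, 6) ≈ -5202.2)
Mul(-1, Mul(H, Function('X')(0, -4))) = Mul(-1, Mul(Rational(-31213, 6), Rational(-2, 21))) = Mul(-1, Rational(4459, 9)) = Rational(-4459, 9)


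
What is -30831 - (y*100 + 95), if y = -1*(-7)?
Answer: -31626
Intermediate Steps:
y = 7
-30831 - (y*100 + 95) = -30831 - (7*100 + 95) = -30831 - (700 + 95) = -30831 - 1*795 = -30831 - 795 = -31626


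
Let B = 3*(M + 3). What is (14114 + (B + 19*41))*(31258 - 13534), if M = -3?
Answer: 263963532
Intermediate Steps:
B = 0 (B = 3*(-3 + 3) = 3*0 = 0)
(14114 + (B + 19*41))*(31258 - 13534) = (14114 + (0 + 19*41))*(31258 - 13534) = (14114 + (0 + 779))*17724 = (14114 + 779)*17724 = 14893*17724 = 263963532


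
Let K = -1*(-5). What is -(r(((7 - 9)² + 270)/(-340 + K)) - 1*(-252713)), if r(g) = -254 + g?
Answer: -84573491/335 ≈ -2.5246e+5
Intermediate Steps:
K = 5
-(r(((7 - 9)² + 270)/(-340 + K)) - 1*(-252713)) = -((-254 + ((7 - 9)² + 270)/(-340 + 5)) - 1*(-252713)) = -((-254 + ((-2)² + 270)/(-335)) + 252713) = -((-254 + (4 + 270)*(-1/335)) + 252713) = -((-254 + 274*(-1/335)) + 252713) = -((-254 - 274/335) + 252713) = -(-85364/335 + 252713) = -1*84573491/335 = -84573491/335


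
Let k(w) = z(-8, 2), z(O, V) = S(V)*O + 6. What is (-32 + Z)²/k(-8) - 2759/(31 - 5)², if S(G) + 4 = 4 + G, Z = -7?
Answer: -527893/3380 ≈ -156.18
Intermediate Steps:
S(G) = G (S(G) = -4 + (4 + G) = G)
z(O, V) = 6 + O*V (z(O, V) = V*O + 6 = O*V + 6 = 6 + O*V)
k(w) = -10 (k(w) = 6 - 8*2 = 6 - 16 = -10)
(-32 + Z)²/k(-8) - 2759/(31 - 5)² = (-32 - 7)²/(-10) - 2759/(31 - 5)² = (-39)²*(-⅒) - 2759/(26²) = 1521*(-⅒) - 2759/676 = -1521/10 - 2759*1/676 = -1521/10 - 2759/676 = -527893/3380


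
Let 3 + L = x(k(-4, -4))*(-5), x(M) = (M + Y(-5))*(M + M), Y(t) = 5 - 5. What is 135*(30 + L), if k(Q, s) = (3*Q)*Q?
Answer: -3106755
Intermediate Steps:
Y(t) = 0
k(Q, s) = 3*Q²
x(M) = 2*M² (x(M) = (M + 0)*(M + M) = M*(2*M) = 2*M²)
L = -23043 (L = -3 + (2*(3*(-4)²)²)*(-5) = -3 + (2*(3*16)²)*(-5) = -3 + (2*48²)*(-5) = -3 + (2*2304)*(-5) = -3 + 4608*(-5) = -3 - 23040 = -23043)
135*(30 + L) = 135*(30 - 23043) = 135*(-23013) = -3106755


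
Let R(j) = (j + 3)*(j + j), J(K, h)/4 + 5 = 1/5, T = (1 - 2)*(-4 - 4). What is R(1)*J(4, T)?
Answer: -768/5 ≈ -153.60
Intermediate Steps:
T = 8 (T = -1*(-8) = 8)
J(K, h) = -96/5 (J(K, h) = -20 + 4/5 = -20 + 4*(⅕) = -20 + ⅘ = -96/5)
R(j) = 2*j*(3 + j) (R(j) = (3 + j)*(2*j) = 2*j*(3 + j))
R(1)*J(4, T) = (2*1*(3 + 1))*(-96/5) = (2*1*4)*(-96/5) = 8*(-96/5) = -768/5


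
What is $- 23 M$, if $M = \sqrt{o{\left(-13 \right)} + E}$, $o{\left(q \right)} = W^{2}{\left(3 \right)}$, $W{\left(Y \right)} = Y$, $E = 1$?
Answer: $- 23 \sqrt{10} \approx -72.732$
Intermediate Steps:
$o{\left(q \right)} = 9$ ($o{\left(q \right)} = 3^{2} = 9$)
$M = \sqrt{10}$ ($M = \sqrt{9 + 1} = \sqrt{10} \approx 3.1623$)
$- 23 M = - 23 \sqrt{10}$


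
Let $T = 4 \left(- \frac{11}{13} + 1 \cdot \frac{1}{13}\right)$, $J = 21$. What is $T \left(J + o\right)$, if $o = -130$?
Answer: $\frac{4360}{13} \approx 335.38$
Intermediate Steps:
$T = - \frac{40}{13}$ ($T = 4 \left(\left(-11\right) \frac{1}{13} + 1 \cdot \frac{1}{13}\right) = 4 \left(- \frac{11}{13} + \frac{1}{13}\right) = 4 \left(- \frac{10}{13}\right) = - \frac{40}{13} \approx -3.0769$)
$T \left(J + o\right) = - \frac{40 \left(21 - 130\right)}{13} = \left(- \frac{40}{13}\right) \left(-109\right) = \frac{4360}{13}$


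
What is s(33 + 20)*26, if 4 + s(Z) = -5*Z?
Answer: -6994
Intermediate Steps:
s(Z) = -4 - 5*Z
s(33 + 20)*26 = (-4 - 5*(33 + 20))*26 = (-4 - 5*53)*26 = (-4 - 265)*26 = -269*26 = -6994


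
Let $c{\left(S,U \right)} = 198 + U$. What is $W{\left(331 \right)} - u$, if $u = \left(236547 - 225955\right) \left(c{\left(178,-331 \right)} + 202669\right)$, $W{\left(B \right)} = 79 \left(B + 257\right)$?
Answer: $-2145214860$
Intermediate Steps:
$W{\left(B \right)} = 20303 + 79 B$ ($W{\left(B \right)} = 79 \left(257 + B\right) = 20303 + 79 B$)
$u = 2145261312$ ($u = \left(236547 - 225955\right) \left(\left(198 - 331\right) + 202669\right) = 10592 \left(-133 + 202669\right) = 10592 \cdot 202536 = 2145261312$)
$W{\left(331 \right)} - u = \left(20303 + 79 \cdot 331\right) - 2145261312 = \left(20303 + 26149\right) - 2145261312 = 46452 - 2145261312 = -2145214860$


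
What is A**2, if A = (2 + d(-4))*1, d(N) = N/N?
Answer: 9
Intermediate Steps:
d(N) = 1
A = 3 (A = (2 + 1)*1 = 3*1 = 3)
A**2 = 3**2 = 9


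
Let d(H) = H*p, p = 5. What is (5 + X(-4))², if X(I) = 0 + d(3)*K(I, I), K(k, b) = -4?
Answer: 3025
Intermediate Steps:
d(H) = 5*H (d(H) = H*5 = 5*H)
X(I) = -60 (X(I) = 0 + (5*3)*(-4) = 0 + 15*(-4) = 0 - 60 = -60)
(5 + X(-4))² = (5 - 60)² = (-55)² = 3025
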